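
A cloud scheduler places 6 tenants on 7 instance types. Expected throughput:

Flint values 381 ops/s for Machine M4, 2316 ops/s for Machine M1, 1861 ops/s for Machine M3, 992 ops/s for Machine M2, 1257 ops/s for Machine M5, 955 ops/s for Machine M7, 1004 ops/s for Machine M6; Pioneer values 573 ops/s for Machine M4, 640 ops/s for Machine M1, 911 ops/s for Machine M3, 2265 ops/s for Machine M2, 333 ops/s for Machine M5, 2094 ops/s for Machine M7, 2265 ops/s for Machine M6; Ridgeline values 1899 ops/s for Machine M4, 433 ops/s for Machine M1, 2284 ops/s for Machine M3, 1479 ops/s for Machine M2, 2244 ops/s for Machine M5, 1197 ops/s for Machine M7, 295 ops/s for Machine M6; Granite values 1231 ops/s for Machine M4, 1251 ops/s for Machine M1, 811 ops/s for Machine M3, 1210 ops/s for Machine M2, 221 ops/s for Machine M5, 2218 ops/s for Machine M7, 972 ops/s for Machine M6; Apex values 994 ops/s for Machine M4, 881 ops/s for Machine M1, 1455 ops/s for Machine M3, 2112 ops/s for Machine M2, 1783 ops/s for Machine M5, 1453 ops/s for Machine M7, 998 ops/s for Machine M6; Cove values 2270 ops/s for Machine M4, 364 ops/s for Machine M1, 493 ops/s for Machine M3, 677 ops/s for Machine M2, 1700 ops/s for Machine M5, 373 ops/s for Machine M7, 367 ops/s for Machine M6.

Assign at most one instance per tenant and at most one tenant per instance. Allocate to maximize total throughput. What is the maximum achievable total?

Maximum total: 13465 ops/s

Optimal: Flint→Machine M1 (2316 ops/s), Pioneer→Machine M6 (2265 ops/s), Ridgeline→Machine M3 (2284 ops/s), Granite→Machine M7 (2218 ops/s), Apex→Machine M2 (2112 ops/s), Cove→Machine M4 (2270 ops/s) — total 2316+2265+2284+2218+2112+2270 = 13465 ops/s.
Column-greedy (each instance in turn goes to its best remaining tenant) gives 13136 ops/s, worse by 329.
No other one-to-one assignment exceeds 13465 ops/s.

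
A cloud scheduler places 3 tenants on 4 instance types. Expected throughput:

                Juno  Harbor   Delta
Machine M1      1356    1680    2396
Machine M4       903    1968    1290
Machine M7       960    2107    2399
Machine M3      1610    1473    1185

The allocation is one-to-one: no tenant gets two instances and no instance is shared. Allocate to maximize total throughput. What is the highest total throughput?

Optimal: Juno→Machine M3 (1610 ops/s), Harbor→Machine M7 (2107 ops/s), Delta→Machine M1 (2396 ops/s) — total 1610+2107+2396 = 6113 ops/s.
Column-greedy (each instance in turn goes to its best remaining tenant) gives 5324 ops/s, worse by 789.

Max total: 6113 ops/s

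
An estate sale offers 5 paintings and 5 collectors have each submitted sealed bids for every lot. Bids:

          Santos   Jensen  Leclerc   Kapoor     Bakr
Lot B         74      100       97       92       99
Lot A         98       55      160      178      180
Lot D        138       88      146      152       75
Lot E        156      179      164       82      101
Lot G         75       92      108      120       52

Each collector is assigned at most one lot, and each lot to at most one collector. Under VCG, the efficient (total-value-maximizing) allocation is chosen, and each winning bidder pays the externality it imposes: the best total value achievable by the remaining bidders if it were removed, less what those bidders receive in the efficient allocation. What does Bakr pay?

Bakr pays $69.

Efficient allocation: Santos→Lot D ($138), Jensen→Lot E ($179), Leclerc→Lot B ($97), Kapoor→Lot G ($120), Bakr→Lot A ($180); total welfare W = $714.
Bakr receives Lot A at value $180, so the others get W − 180 = $534.
Without Bakr: best allocation of the remaining 4 bidders over all 5 lots is Santos→Lot D ($138), Jensen→Lot E ($179), Leclerc→Lot G ($108), Kapoor→Lot A ($178), total $603.
VCG payment = (others' best without Bakr) − (others' welfare with Bakr) = 603 − 534 = $69.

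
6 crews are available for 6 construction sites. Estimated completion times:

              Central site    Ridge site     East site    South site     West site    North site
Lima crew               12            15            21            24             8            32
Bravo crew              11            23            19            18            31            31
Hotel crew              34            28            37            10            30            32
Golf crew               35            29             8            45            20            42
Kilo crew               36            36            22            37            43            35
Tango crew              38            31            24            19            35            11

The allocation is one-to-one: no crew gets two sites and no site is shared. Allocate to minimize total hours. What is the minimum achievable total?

Min total: 84 hours

Optimal: Lima crew→West site (8 hours), Bravo crew→Central site (11 hours), Hotel crew→South site (10 hours), Golf crew→East site (8 hours), Kilo crew→Ridge site (36 hours), Tango crew→North site (11 hours) — total 8+11+10+8+36+11 = 84 hours.
Row-greedy (each crew in turn takes its cheapest remaining site) gives 103 hours, worse by 19.
Next-best assignment: Lima crew→Ridge site, Bravo crew→Central site, Hotel crew→South site, Golf crew→West site, Kilo crew→East site, Tango crew→North site = 89 hours.
Swapping Kilo crew↔Hotel crew (Kilo crew→South site 37 hours, Hotel crew→Ridge site 28 hours) adds 19.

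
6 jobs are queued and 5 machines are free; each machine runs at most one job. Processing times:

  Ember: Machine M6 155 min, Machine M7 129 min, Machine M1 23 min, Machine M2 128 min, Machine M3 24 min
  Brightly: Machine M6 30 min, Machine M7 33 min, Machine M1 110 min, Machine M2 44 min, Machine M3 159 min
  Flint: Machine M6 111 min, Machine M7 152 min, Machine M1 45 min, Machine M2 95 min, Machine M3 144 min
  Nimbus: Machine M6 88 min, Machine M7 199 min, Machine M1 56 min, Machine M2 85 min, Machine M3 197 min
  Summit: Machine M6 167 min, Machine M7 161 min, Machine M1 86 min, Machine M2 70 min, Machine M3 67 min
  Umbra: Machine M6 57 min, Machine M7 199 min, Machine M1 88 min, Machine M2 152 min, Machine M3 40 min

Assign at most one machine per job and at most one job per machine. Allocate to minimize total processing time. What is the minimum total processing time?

Optimal: Umbra→Machine M6 (57 min), Brightly→Machine M7 (33 min), Flint→Machine M1 (45 min), Summit→Machine M2 (70 min), Ember→Machine M3 (24 min) — total 57+33+45+70+24 = 229 min.
Column-greedy (each machine in turn goes to its cheapest remaining job) gives 314 min, worse by 85.
Every other assignment is strictly worse.

Minimum total: 229 min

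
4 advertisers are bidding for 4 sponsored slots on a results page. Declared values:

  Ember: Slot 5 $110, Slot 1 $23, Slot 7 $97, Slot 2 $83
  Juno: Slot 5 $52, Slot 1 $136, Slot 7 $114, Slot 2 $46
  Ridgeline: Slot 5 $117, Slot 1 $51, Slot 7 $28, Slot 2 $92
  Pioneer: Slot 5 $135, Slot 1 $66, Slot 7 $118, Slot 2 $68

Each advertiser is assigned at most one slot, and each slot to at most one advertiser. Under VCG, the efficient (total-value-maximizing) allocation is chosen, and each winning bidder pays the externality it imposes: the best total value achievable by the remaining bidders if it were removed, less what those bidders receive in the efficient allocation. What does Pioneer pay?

Efficient allocation: Ember→Slot 7 ($97), Juno→Slot 1 ($136), Ridgeline→Slot 2 ($92), Pioneer→Slot 5 ($135); total welfare W = $460.
Pioneer receives Slot 5 at value $135, so the others get W − 135 = $325.
Without Pioneer: best allocation of the remaining 3 bidders over all 4 slots is Ember→Slot 7 ($97), Juno→Slot 1 ($136), Ridgeline→Slot 5 ($117), total $350.
VCG payment = (others' best without Pioneer) − (others' welfare with Pioneer) = 350 − 325 = $25.

Pioneer pays $25.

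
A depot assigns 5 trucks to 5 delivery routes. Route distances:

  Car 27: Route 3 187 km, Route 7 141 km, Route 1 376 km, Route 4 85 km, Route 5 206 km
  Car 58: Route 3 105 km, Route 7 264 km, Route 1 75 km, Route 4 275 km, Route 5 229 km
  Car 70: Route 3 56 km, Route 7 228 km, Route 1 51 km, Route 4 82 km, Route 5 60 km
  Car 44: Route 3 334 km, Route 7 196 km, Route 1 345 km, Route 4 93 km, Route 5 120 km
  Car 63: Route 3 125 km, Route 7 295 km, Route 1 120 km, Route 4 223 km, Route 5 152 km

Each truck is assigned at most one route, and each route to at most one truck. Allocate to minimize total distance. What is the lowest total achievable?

Minimum total: 494 km

This is a one-to-one assignment (minimum-cost bipartite matching).
Optimal: Car 27→Route 7 (141 km), Car 58→Route 1 (75 km), Car 70→Route 5 (60 km), Car 44→Route 4 (93 km), Car 63→Route 3 (125 km) — total 141+75+60+93+125 = 494 km.
Min-entry greedy (repeatedly take the single cheapest remaining cell) gives 656 km, worse by 162.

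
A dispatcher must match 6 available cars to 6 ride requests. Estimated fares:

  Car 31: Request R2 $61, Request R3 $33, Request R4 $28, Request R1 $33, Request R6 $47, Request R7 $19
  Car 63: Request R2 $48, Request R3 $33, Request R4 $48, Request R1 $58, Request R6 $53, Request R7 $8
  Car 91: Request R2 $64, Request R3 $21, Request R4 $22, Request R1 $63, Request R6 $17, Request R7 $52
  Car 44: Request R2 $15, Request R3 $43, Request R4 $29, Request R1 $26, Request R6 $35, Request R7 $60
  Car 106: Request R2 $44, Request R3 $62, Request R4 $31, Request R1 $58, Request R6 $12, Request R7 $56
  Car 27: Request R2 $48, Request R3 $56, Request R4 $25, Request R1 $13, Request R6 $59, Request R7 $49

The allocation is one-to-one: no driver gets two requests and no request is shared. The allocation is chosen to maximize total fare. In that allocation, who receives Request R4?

This is the linear assignment problem.
Optimal: Car 31→Request R2 ($61), Car 63→Request R4 ($48), Car 91→Request R1 ($63), Car 44→Request R7 ($60), Car 106→Request R3 ($62), Car 27→Request R6 ($59) — total 61+48+63+60+62+59 = $353.
Row-greedy (each driver in turn takes its best remaining request) gives $304, worse by 49.
Next-best assignment: Car 31→Request R6, Car 63→Request R4, Car 91→Request R2, Car 44→Request R7, Car 106→Request R1, Car 27→Request R3 = $333.
Swapping Car 27↔Car 63 (Car 27→Request R4 $25, Car 63→Request R6 $53) loses 29.
No other one-to-one assignment exceeds $353.
Car 63's own top request is Request R1 ($58), but forcing Car 63→Request R1 and reassigning the rest optimally gives only $331 — worse by 22.

Car 63 receives Request R4.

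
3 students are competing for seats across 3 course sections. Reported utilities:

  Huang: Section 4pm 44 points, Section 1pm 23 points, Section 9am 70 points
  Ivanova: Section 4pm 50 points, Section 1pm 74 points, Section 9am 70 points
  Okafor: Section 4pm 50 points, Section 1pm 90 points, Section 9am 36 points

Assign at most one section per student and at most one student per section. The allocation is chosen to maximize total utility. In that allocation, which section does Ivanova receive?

Optimal: Huang→Section 9am (70 points), Ivanova→Section 4pm (50 points), Okafor→Section 1pm (90 points) — total 70+50+90 = 210 points.
Row-greedy (each student in turn takes its best remaining section) gives 194 points, worse by 16.
No other one-to-one assignment exceeds 210 points.
Ivanova's own top section is Section 1pm (74 points), but forcing Ivanova→Section 1pm and reassigning the rest optimally gives only 194 points — worse by 16.

Ivanova receives Section 4pm.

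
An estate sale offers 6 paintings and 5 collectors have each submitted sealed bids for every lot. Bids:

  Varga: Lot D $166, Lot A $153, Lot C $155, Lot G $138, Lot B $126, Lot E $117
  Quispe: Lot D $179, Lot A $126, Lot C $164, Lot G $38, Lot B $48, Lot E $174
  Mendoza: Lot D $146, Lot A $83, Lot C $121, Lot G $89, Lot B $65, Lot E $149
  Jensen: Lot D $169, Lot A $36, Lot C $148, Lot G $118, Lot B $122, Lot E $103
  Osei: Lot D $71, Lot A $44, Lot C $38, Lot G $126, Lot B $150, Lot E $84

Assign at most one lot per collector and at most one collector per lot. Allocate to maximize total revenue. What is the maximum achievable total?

Optimal: Varga→Lot A ($153), Quispe→Lot C ($164), Mendoza→Lot E ($149), Jensen→Lot D ($169), Osei→Lot B ($150) — total 153+164+149+169+150 = $785.
Column-greedy (each lot in turn goes to its best remaining collector) gives $671, worse by 114.
Swapping Quispe↔Varga (Quispe→Lot A $126, Varga→Lot C $155) loses 36.

Max total: $785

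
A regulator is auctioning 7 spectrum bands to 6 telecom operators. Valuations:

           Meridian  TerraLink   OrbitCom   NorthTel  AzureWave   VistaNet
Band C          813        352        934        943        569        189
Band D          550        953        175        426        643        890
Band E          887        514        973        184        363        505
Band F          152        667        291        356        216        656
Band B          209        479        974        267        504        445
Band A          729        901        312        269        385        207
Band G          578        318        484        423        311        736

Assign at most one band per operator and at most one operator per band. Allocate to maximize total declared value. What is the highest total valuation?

Max total: $5084M

Optimal: Meridian→Band E ($887M), TerraLink→Band A ($901M), OrbitCom→Band B ($974M), NorthTel→Band C ($943M), AzureWave→Band D ($643M), VistaNet→Band G ($736M) — total 887+901+974+943+643+736 = $5084M.
Row-greedy (each operator in turn takes its best remaining band) gives $4878M, worse by 206.
Next-best assignment: Meridian→Band E, TerraLink→Band A, OrbitCom→Band B, NorthTel→Band C, AzureWave→Band D, VistaNet→Band F = $5004M.
Every other assignment is strictly worse.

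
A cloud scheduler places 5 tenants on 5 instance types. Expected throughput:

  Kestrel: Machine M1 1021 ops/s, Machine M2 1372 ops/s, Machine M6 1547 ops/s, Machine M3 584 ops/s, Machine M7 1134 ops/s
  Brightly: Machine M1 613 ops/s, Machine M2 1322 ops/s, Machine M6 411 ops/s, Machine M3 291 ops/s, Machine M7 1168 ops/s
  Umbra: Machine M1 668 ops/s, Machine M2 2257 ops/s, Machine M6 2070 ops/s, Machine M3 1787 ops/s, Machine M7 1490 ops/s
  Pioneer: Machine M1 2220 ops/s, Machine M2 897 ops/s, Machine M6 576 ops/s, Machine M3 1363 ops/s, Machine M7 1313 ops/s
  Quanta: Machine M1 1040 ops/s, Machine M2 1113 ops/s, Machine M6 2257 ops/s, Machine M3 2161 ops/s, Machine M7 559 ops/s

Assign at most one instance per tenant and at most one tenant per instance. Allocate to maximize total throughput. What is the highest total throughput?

Max total: 9353 ops/s

Optimal: Kestrel→Machine M6 (1547 ops/s), Brightly→Machine M7 (1168 ops/s), Umbra→Machine M2 (2257 ops/s), Pioneer→Machine M1 (2220 ops/s), Quanta→Machine M3 (2161 ops/s) — total 1547+1168+2257+2220+2161 = 9353 ops/s.
No other one-to-one assignment exceeds 9353 ops/s.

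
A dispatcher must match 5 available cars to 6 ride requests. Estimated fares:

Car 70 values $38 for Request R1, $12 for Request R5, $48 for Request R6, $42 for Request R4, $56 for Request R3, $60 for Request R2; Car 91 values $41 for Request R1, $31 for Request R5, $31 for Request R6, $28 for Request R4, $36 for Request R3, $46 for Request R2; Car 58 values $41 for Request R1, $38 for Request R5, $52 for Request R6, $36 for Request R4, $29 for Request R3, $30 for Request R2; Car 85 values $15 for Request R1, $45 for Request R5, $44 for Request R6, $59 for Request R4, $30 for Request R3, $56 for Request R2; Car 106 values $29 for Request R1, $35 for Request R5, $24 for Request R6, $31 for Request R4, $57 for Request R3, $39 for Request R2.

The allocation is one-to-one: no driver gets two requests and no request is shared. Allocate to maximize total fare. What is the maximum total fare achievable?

Max total: $269

Optimal: Car 70→Request R2 ($60), Car 91→Request R1 ($41), Car 58→Request R6 ($52), Car 85→Request R4 ($59), Car 106→Request R3 ($57) — total 60+41+52+59+57 = $269.
Column-greedy (each request in turn goes to its best remaining driver) gives $237, worse by 32.
Next-best assignment: Car 70→Request R2, Car 91→Request R5, Car 58→Request R6, Car 85→Request R4, Car 106→Request R3 = $259.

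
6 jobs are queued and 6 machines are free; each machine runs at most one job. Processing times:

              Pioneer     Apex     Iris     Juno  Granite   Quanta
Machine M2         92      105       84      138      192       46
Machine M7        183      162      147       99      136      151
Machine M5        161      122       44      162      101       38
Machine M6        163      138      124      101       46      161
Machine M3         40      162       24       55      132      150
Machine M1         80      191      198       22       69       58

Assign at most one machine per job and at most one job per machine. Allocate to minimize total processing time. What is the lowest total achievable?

Minimum total: 360 min

Optimal: Pioneer→Machine M3 (40 min), Apex→Machine M7 (162 min), Iris→Machine M5 (44 min), Juno→Machine M1 (22 min), Granite→Machine M6 (46 min), Quanta→Machine M2 (46 min) — total 40+162+44+22+46+46 = 360 min.
Next-best assignment: Pioneer→Machine M2, Apex→Machine M7, Iris→Machine M3, Juno→Machine M1, Granite→Machine M6, Quanta→Machine M5 = 384 min.
Swapping Juno↔Quanta (Juno→Machine M2 138 min, Quanta→Machine M1 58 min) adds 128.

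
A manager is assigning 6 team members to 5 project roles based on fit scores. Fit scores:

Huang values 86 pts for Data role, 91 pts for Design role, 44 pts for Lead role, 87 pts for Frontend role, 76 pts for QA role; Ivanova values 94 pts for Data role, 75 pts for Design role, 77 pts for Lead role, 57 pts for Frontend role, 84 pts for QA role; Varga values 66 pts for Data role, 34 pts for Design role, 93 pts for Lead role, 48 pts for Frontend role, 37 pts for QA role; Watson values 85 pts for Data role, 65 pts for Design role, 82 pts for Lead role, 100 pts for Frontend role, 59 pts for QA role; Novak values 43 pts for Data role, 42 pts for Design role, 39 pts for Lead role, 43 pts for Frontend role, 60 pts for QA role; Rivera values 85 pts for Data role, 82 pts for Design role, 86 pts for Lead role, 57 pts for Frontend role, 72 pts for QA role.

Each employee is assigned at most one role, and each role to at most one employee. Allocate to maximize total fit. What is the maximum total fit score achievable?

Maximum total: 453 pts

This is a one-to-one assignment (maximum-weight bipartite matching).
Optimal: Rivera→Data role (85 pts), Huang→Design role (91 pts), Varga→Lead role (93 pts), Watson→Frontend role (100 pts), Ivanova→QA role (84 pts) — total 85+91+93+100+84 = 453 pts.
Column-greedy (each role in turn goes to its best remaining employee) gives 450 pts, worse by 3.
Swapping Watson↔Varga (Watson→Lead role 82 pts, Varga→Frontend role 48 pts) loses 63.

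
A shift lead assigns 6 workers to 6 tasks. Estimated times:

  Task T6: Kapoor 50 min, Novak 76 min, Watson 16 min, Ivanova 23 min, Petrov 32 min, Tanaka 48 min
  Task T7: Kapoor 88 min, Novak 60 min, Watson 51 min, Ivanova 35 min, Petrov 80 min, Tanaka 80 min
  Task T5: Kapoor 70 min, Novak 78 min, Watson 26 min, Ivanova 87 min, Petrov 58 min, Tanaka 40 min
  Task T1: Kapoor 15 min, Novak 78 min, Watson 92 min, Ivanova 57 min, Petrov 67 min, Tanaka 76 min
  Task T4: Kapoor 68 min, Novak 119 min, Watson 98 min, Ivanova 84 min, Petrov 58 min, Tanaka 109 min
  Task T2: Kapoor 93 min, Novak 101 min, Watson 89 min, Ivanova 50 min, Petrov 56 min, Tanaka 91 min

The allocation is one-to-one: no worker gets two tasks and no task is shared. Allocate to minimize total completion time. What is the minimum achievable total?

Optimal: Kapoor→Task T1 (15 min), Novak→Task T7 (60 min), Watson→Task T6 (16 min), Ivanova→Task T2 (50 min), Petrov→Task T4 (58 min), Tanaka→Task T5 (40 min) — total 15+60+16+50+58+40 = 239 min.
Row-greedy (each worker in turn takes its cheapest remaining task) gives 308 min, worse by 69.
No other one-to-one assignment undercuts 239 min.

Min total: 239 min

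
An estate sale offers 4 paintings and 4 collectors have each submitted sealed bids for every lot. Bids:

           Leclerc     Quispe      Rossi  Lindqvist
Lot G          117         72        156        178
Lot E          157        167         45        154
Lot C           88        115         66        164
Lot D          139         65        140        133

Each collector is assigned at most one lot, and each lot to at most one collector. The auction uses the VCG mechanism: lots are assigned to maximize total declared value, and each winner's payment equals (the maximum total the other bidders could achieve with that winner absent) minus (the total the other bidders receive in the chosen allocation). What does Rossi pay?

Efficient allocation: Leclerc→Lot D ($139), Quispe→Lot E ($167), Rossi→Lot G ($156), Lindqvist→Lot C ($164); total welfare W = $626.
Rossi receives Lot G at value $156, so the others get W − 156 = $470.
Without Rossi: best allocation of the remaining 3 bidders over all 4 lots is Leclerc→Lot D ($139), Quispe→Lot E ($167), Lindqvist→Lot G ($178), total $484.
VCG payment = (others' best without Rossi) − (others' welfare with Rossi) = 484 − 470 = $14.

Rossi pays $14.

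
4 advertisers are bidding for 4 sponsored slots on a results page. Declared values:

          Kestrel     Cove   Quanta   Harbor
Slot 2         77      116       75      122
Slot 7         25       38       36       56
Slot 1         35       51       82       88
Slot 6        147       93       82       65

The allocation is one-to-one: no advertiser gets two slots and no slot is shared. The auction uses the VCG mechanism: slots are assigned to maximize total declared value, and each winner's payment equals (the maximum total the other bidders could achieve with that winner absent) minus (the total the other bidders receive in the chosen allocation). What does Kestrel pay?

Kestrel pays $43.

Efficient allocation: Kestrel→Slot 6 ($147), Cove→Slot 2 ($116), Quanta→Slot 1 ($82), Harbor→Slot 7 ($56); total welfare W = $401.
Kestrel receives Slot 6 at value $147, so the others get W − 147 = $254.
Without Kestrel: best allocation of the remaining 3 bidders over all 4 slots is Cove→Slot 6 ($93), Quanta→Slot 1 ($82), Harbor→Slot 2 ($122), total $297.
VCG payment = (others' best without Kestrel) − (others' welfare with Kestrel) = 297 − 254 = $43.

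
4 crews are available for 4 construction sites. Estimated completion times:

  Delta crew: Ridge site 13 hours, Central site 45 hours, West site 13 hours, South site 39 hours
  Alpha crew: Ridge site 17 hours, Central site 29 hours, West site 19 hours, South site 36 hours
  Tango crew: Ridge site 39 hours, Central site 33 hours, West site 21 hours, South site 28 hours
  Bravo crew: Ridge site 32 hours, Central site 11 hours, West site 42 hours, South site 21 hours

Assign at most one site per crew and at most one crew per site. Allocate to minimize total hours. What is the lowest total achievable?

Optimal: Delta crew→West site (13 hours), Alpha crew→Ridge site (17 hours), Tango crew→South site (28 hours), Bravo crew→Central site (11 hours) — total 13+17+28+11 = 69 hours.
Column-greedy (each site in turn goes to its cheapest remaining crew) gives 71 hours, worse by 2.
Next-best assignment: Delta crew→Ridge site, Alpha crew→West site, Tango crew→South site, Bravo crew→Central site = 71 hours.
No other one-to-one assignment undercuts 69 hours.

Min total: 69 hours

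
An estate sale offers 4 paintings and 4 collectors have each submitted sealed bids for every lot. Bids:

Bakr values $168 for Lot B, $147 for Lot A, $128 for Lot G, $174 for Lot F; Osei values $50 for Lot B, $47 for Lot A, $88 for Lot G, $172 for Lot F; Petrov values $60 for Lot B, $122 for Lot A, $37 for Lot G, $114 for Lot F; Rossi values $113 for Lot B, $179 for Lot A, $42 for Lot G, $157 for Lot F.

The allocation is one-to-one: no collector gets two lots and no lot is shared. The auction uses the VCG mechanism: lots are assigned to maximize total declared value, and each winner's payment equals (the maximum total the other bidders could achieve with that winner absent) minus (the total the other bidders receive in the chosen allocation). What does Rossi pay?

Rossi pays $85.

Efficient allocation: Bakr→Lot B ($168), Osei→Lot F ($172), Petrov→Lot G ($37), Rossi→Lot A ($179); total welfare W = $556.
Rossi receives Lot A at value $179, so the others get W − 179 = $377.
Without Rossi: best allocation of the remaining 3 bidders over all 4 lots is Bakr→Lot B ($168), Osei→Lot F ($172), Petrov→Lot A ($122), total $462.
VCG payment = (others' best without Rossi) − (others' welfare with Rossi) = 462 − 377 = $85.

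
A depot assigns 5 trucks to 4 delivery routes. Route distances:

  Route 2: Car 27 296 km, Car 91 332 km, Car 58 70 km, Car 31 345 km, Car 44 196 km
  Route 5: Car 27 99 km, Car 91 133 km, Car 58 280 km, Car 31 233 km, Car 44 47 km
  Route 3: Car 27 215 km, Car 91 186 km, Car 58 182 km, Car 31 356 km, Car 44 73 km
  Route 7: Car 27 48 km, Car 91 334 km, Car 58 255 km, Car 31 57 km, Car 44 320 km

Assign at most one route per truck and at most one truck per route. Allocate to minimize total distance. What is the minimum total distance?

Treat this as an assignment problem: match each truck to one route.
Optimal: Car 58→Route 2 (70 km), Car 27→Route 5 (99 km), Car 44→Route 3 (73 km), Car 31→Route 7 (57 km) — total 70+99+73+57 = 299 km.
Column-greedy (each route in turn goes to its cheapest remaining truck) gives 351 km, worse by 52.
Swapping Car 58↔Car 44 (Car 58→Route 3 182 km, Car 44→Route 2 196 km) adds 235.

Minimum total: 299 km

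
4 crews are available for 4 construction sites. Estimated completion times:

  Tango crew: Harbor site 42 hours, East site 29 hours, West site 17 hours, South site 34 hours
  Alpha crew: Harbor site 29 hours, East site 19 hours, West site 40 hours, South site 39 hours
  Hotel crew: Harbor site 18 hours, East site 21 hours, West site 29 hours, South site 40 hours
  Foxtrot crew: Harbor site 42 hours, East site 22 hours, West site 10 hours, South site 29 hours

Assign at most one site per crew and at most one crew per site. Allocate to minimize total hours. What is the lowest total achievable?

Min total: 81 hours

Optimal: Tango crew→South site (34 hours), Alpha crew→East site (19 hours), Hotel crew→Harbor site (18 hours), Foxtrot crew→West site (10 hours) — total 34+19+18+10 = 81 hours.
Row-greedy (each crew in turn takes its cheapest remaining site) gives 83 hours, worse by 2.
Next-best assignment: Tango crew→West site, Alpha crew→East site, Hotel crew→Harbor site, Foxtrot crew→South site = 83 hours.
Checked against all permutations: 81 hours is optimal.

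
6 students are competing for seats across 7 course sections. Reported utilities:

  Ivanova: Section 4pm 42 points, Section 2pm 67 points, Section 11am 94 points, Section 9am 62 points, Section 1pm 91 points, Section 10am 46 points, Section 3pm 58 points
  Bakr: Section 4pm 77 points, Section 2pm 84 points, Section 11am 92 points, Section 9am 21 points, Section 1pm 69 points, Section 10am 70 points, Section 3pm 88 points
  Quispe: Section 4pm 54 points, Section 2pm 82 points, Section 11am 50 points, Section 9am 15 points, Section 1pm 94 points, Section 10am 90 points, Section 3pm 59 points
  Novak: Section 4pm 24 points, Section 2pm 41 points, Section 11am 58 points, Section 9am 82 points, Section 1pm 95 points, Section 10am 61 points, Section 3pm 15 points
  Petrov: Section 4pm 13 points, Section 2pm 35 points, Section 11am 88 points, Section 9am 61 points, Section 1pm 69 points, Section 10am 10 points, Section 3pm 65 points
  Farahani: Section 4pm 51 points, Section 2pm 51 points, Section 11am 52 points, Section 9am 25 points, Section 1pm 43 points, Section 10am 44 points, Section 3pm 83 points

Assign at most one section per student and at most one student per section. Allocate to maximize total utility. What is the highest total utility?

This is a one-to-one assignment (maximum-weight bipartite matching).
Optimal: Ivanova→Section 1pm (91 points), Bakr→Section 2pm (84 points), Quispe→Section 10am (90 points), Novak→Section 9am (82 points), Petrov→Section 11am (88 points), Farahani→Section 3pm (83 points) — total 91+84+90+82+88+83 = 518 points.
Row-greedy (each student in turn takes its best remaining section) gives 444 points, worse by 74.
Swapping Bakr↔Novak (Bakr→Section 9am 21 points, Novak→Section 2pm 41 points) loses 104.

Max total: 518 points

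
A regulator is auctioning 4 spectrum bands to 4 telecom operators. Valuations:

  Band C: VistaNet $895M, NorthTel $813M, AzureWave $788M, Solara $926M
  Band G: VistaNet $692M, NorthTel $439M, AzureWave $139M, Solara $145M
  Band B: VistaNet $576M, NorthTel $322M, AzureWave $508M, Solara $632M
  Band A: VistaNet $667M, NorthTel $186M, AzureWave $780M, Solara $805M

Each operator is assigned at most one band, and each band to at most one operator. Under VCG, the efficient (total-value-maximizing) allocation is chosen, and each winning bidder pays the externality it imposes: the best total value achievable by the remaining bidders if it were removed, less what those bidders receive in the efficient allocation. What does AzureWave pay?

AzureWave pays $173M.

Efficient allocation: VistaNet→Band G ($692M), NorthTel→Band C ($813M), AzureWave→Band A ($780M), Solara→Band B ($632M); total welfare W = $2917M.
AzureWave receives Band A at value $780M, so the others get W − 780 = $2137M.
Without AzureWave: best allocation of the remaining 3 bidders over all 4 bands is VistaNet→Band G ($692M), NorthTel→Band C ($813M), Solara→Band A ($805M), total $2310M.
VCG payment = (others' best without AzureWave) − (others' welfare with AzureWave) = 2310 − 2137 = $173M.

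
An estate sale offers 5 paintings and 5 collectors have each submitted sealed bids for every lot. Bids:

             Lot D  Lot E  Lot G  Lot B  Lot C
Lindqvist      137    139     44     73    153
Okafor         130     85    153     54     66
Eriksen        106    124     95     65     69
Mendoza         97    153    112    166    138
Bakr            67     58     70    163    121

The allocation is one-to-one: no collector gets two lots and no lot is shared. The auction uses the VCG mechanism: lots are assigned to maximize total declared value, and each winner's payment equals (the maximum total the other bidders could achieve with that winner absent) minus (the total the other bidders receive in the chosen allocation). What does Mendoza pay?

Mendoza pays $18.

Efficient allocation: Lindqvist→Lot C ($153), Okafor→Lot G ($153), Eriksen→Lot D ($106), Mendoza→Lot E ($153), Bakr→Lot B ($163); total welfare W = $728.
Mendoza receives Lot E at value $153, so the others get W − 153 = $575.
Without Mendoza: best allocation of the remaining 4 bidders over all 5 lots is Lindqvist→Lot C ($153), Okafor→Lot G ($153), Eriksen→Lot E ($124), Bakr→Lot B ($163), total $593.
VCG payment = (others' best without Mendoza) − (others' welfare with Mendoza) = 593 − 575 = $18.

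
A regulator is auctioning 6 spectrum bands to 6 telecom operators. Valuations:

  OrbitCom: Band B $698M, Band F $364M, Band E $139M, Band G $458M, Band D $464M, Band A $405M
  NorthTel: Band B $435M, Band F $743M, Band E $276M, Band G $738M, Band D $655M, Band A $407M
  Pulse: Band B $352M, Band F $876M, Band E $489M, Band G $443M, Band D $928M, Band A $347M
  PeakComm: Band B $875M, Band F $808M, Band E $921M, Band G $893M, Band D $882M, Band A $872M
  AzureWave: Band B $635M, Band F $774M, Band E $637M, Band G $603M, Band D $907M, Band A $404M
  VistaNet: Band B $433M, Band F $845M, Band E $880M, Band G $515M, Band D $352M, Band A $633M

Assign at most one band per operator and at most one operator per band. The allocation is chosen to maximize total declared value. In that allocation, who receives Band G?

Optimal: OrbitCom→Band B ($698M), NorthTel→Band G ($738M), Pulse→Band F ($876M), PeakComm→Band A ($872M), AzureWave→Band D ($907M), VistaNet→Band E ($880M) — total 698+738+876+872+907+880 = $4971M.
Row-greedy (each operator in turn takes its best remaining band) gives $4526M, worse by 445.
Checked against all permutations: $4971M is optimal.
NorthTel's own top band is Band F ($743M), but forcing NorthTel→Band F and reassigning the rest optimally gives only $4724M — worse by 247.

NorthTel receives Band G.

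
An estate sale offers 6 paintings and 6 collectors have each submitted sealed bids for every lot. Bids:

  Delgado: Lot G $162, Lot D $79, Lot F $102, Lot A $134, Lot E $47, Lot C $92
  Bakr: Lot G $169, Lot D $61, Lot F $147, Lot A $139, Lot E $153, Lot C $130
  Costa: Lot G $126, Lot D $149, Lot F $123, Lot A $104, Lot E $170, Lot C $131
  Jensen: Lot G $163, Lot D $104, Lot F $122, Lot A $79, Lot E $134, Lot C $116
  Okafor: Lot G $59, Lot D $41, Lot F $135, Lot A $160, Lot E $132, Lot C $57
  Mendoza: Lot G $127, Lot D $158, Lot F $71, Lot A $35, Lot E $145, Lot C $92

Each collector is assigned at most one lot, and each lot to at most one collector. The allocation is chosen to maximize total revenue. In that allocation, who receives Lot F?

Bakr receives Lot F.

Treat this as an assignment problem: match each collector to one lot.
Optimal: Delgado→Lot G ($162), Bakr→Lot F ($147), Costa→Lot E ($170), Jensen→Lot C ($116), Okafor→Lot A ($160), Mendoza→Lot D ($158) — total 162+147+170+116+160+158 = $913.
Column-greedy (each lot in turn goes to its best remaining collector) gives $882, worse by 31.
Bakr's own top lot is Lot G ($169), but forcing Bakr→Lot G and reassigning the rest optimally gives only $882 — worse by 31.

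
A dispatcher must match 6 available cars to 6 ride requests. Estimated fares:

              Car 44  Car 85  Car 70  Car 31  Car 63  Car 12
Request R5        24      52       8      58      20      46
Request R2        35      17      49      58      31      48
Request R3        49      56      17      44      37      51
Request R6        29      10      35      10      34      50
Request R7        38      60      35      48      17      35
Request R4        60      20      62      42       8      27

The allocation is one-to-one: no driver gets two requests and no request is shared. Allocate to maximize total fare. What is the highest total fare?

Max total: $314

Optimal: Car 44→Request R4 ($60), Car 85→Request R7 ($60), Car 70→Request R2 ($49), Car 31→Request R5 ($58), Car 63→Request R3 ($37), Car 12→Request R6 ($50) — total 60+60+49+58+37+50 = $314.
Column-greedy (each request in turn goes to its best remaining driver) gives $259, worse by 55.
Next-best assignment: Car 44→Request R4, Car 85→Request R7, Car 70→Request R2, Car 31→Request R5, Car 63→Request R6, Car 12→Request R3 = $312.
Swapping Car 31↔Car 12 (Car 31→Request R6 $10, Car 12→Request R5 $46) loses 52.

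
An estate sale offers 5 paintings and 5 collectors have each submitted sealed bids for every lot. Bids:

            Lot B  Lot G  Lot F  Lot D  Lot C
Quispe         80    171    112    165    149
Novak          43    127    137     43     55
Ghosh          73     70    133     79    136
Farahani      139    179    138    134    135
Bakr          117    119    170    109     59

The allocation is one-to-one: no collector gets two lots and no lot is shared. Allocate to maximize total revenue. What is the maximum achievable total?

Optimal: Quispe→Lot D ($165), Novak→Lot G ($127), Ghosh→Lot C ($136), Farahani→Lot B ($139), Bakr→Lot F ($170) — total 165+127+136+139+170 = $737.
Next-best assignment: Quispe→Lot D, Novak→Lot F, Ghosh→Lot C, Farahani→Lot G, Bakr→Lot B = $734.

Maximum total: $737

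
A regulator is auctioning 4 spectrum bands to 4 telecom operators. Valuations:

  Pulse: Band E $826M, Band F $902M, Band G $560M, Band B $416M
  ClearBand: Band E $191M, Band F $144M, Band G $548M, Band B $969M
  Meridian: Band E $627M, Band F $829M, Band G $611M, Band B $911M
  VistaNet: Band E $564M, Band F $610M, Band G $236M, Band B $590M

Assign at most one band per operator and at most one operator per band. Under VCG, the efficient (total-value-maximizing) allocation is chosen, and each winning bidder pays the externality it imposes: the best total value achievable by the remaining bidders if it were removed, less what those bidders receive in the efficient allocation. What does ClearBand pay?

ClearBand pays $300M.

Efficient allocation: Pulse→Band F ($902M), ClearBand→Band B ($969M), Meridian→Band G ($611M), VistaNet→Band E ($564M); total welfare W = $3046M.
ClearBand receives Band B at value $969M, so the others get W − 969 = $2077M.
Without ClearBand: best allocation of the remaining 3 bidders over all 4 bands is Pulse→Band F ($902M), Meridian→Band B ($911M), VistaNet→Band E ($564M), total $2377M.
VCG payment = (others' best without ClearBand) − (others' welfare with ClearBand) = 2377 − 2077 = $300M.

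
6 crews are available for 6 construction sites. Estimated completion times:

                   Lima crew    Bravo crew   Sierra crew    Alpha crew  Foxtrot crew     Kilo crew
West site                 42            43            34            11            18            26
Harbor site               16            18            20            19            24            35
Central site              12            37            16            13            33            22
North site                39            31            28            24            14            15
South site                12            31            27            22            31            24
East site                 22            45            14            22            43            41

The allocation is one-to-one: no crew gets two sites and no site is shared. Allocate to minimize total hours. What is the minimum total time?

Min total: 90 hours

Treat this as an assignment problem: match each crew to one site.
Optimal: Lima crew→South site (12 hours), Bravo crew→Harbor site (18 hours), Sierra crew→East site (14 hours), Alpha crew→Central site (13 hours), Foxtrot crew→West site (18 hours), Kilo crew→North site (15 hours) — total 12+18+14+13+18+15 = 90 hours.
Row-greedy (each crew in turn takes its cheapest remaining site) gives 93 hours, worse by 3.
Next-best assignment: Lima crew→South site, Bravo crew→Harbor site, Sierra crew→East site, Alpha crew→West site, Foxtrot crew→North site, Kilo crew→Central site = 91 hours.
Swapping Foxtrot crew↔Bravo crew (Foxtrot crew→Harbor site 24 hours, Bravo crew→West site 43 hours) adds 31.
Every other assignment is strictly worse.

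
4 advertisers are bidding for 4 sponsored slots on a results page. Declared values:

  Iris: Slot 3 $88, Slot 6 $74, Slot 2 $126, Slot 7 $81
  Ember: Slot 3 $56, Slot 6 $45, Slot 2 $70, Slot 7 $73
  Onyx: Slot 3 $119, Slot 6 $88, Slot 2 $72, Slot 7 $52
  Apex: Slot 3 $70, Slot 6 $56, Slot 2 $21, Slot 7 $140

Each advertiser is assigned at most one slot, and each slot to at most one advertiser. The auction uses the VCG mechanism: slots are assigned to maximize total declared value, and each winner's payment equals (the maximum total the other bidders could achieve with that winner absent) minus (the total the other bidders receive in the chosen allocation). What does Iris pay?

Efficient allocation: Iris→Slot 2 ($126), Ember→Slot 6 ($45), Onyx→Slot 3 ($119), Apex→Slot 7 ($140); total welfare W = $430.
Iris receives Slot 2 at value $126, so the others get W − 126 = $304.
Without Iris: best allocation of the remaining 3 bidders over all 4 slots is Ember→Slot 2 ($70), Onyx→Slot 3 ($119), Apex→Slot 7 ($140), total $329.
VCG payment = (others' best without Iris) − (others' welfare with Iris) = 329 − 304 = $25.

Iris pays $25.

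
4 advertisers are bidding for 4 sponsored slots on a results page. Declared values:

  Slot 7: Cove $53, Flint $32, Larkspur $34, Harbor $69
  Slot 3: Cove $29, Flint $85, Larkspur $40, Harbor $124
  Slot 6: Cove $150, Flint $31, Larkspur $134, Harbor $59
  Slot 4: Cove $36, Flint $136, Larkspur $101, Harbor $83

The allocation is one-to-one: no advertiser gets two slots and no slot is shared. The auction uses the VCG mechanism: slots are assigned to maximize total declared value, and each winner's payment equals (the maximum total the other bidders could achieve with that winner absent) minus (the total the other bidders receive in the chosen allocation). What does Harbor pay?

Efficient allocation: Cove→Slot 7 ($53), Flint→Slot 4 ($136), Larkspur→Slot 6 ($134), Harbor→Slot 3 ($124); total welfare W = $447.
Harbor receives Slot 3 at value $124, so the others get W − 124 = $323.
Without Harbor: best allocation of the remaining 3 bidders over all 4 slots is Cove→Slot 6 ($150), Flint→Slot 3 ($85), Larkspur→Slot 4 ($101), total $336.
VCG payment = (others' best without Harbor) − (others' welfare with Harbor) = 336 − 323 = $13.

Harbor pays $13.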